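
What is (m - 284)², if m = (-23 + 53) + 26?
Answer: 51984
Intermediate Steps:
m = 56 (m = 30 + 26 = 56)
(m - 284)² = (56 - 284)² = (-228)² = 51984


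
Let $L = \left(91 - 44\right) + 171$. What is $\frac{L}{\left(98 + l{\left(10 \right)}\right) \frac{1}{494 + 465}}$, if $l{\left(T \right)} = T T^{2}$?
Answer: $\frac{104531}{549} \approx 190.4$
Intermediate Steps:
$l{\left(T \right)} = T^{3}$
$L = 218$ ($L = 47 + 171 = 218$)
$\frac{L}{\left(98 + l{\left(10 \right)}\right) \frac{1}{494 + 465}} = \frac{218}{\left(98 + 10^{3}\right) \frac{1}{494 + 465}} = \frac{218}{\left(98 + 1000\right) \frac{1}{959}} = \frac{218}{1098 \cdot \frac{1}{959}} = \frac{218}{\frac{1098}{959}} = 218 \cdot \frac{959}{1098} = \frac{104531}{549}$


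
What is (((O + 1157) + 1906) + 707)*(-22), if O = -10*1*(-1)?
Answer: -83160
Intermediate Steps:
O = 10 (O = -10*(-1) = 10)
(((O + 1157) + 1906) + 707)*(-22) = (((10 + 1157) + 1906) + 707)*(-22) = ((1167 + 1906) + 707)*(-22) = (3073 + 707)*(-22) = 3780*(-22) = -83160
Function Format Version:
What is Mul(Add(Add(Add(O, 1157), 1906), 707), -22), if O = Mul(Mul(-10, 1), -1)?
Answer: -83160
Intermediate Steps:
O = 10 (O = Mul(-10, -1) = 10)
Mul(Add(Add(Add(O, 1157), 1906), 707), -22) = Mul(Add(Add(Add(10, 1157), 1906), 707), -22) = Mul(Add(Add(1167, 1906), 707), -22) = Mul(Add(3073, 707), -22) = Mul(3780, -22) = -83160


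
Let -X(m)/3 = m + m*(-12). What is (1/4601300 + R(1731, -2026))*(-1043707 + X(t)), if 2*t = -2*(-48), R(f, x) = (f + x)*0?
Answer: -1042123/4601300 ≈ -0.22648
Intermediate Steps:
R(f, x) = 0
t = 48 (t = (-2*(-48))/2 = (1/2)*96 = 48)
X(m) = 33*m (X(m) = -3*(m + m*(-12)) = -3*(m - 12*m) = -(-33)*m = 33*m)
(1/4601300 + R(1731, -2026))*(-1043707 + X(t)) = (1/4601300 + 0)*(-1043707 + 33*48) = (1/4601300 + 0)*(-1043707 + 1584) = (1/4601300)*(-1042123) = -1042123/4601300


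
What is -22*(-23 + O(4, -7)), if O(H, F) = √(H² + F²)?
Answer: 506 - 22*√65 ≈ 328.63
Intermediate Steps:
O(H, F) = √(F² + H²)
-22*(-23 + O(4, -7)) = -22*(-23 + √((-7)² + 4²)) = -22*(-23 + √(49 + 16)) = -22*(-23 + √65) = 506 - 22*√65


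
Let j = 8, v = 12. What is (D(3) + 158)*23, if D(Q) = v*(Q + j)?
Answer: 6670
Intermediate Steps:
D(Q) = 96 + 12*Q (D(Q) = 12*(Q + 8) = 12*(8 + Q) = 96 + 12*Q)
(D(3) + 158)*23 = ((96 + 12*3) + 158)*23 = ((96 + 36) + 158)*23 = (132 + 158)*23 = 290*23 = 6670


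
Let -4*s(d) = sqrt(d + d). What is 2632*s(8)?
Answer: -2632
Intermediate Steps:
s(d) = -sqrt(2)*sqrt(d)/4 (s(d) = -sqrt(d + d)/4 = -sqrt(2)*sqrt(d)/4)
2632*s(8) = 2632*(-sqrt(2)*sqrt(8)/4) = 2632*(-sqrt(2)*2*sqrt(2)/4) = 2632*(-1) = -2632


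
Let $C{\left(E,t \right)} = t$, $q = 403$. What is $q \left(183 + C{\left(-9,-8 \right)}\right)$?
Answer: $70525$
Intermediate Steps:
$q \left(183 + C{\left(-9,-8 \right)}\right) = 403 \left(183 - 8\right) = 403 \cdot 175 = 70525$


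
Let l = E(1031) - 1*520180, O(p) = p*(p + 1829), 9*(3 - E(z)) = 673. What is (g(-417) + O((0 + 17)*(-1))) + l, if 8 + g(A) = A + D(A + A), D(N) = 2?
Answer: -4963309/9 ≈ -5.5148e+5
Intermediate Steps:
E(z) = -646/9 (E(z) = 3 - ⅑*673 = 3 - 673/9 = -646/9)
g(A) = -6 + A (g(A) = -8 + (A + 2) = -8 + (2 + A) = -6 + A)
O(p) = p*(1829 + p)
l = -4682266/9 (l = -646/9 - 1*520180 = -646/9 - 520180 = -4682266/9 ≈ -5.2025e+5)
(g(-417) + O((0 + 17)*(-1))) + l = ((-6 - 417) + ((0 + 17)*(-1))*(1829 + (0 + 17)*(-1))) - 4682266/9 = (-423 + (17*(-1))*(1829 + 17*(-1))) - 4682266/9 = (-423 - 17*(1829 - 17)) - 4682266/9 = (-423 - 17*1812) - 4682266/9 = (-423 - 30804) - 4682266/9 = -31227 - 4682266/9 = -4963309/9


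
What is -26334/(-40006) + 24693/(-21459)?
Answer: -70461142/143081459 ≈ -0.49245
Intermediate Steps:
-26334/(-40006) + 24693/(-21459) = -26334*(-1/40006) + 24693*(-1/21459) = 13167/20003 - 8231/7153 = -70461142/143081459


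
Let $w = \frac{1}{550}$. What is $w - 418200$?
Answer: $- \frac{230009999}{550} \approx -4.182 \cdot 10^{5}$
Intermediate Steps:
$w = \frac{1}{550} \approx 0.0018182$
$w - 418200 = \frac{1}{550} - 418200 = - \frac{230009999}{550}$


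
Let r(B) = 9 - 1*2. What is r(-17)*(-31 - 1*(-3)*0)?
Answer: -217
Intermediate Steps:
r(B) = 7 (r(B) = 9 - 2 = 7)
r(-17)*(-31 - 1*(-3)*0) = 7*(-31 - 1*(-3)*0) = 7*(-31 - (-3)*0) = 7*(-31 - 1*0) = 7*(-31 + 0) = 7*(-31) = -217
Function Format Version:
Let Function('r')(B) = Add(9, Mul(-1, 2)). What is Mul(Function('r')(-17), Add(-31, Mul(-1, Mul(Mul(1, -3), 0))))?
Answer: -217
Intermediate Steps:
Function('r')(B) = 7 (Function('r')(B) = Add(9, -2) = 7)
Mul(Function('r')(-17), Add(-31, Mul(-1, Mul(Mul(1, -3), 0)))) = Mul(7, Add(-31, Mul(-1, Mul(Mul(1, -3), 0)))) = Mul(7, Add(-31, Mul(-1, Mul(-3, 0)))) = Mul(7, Add(-31, Mul(-1, 0))) = Mul(7, Add(-31, 0)) = Mul(7, -31) = -217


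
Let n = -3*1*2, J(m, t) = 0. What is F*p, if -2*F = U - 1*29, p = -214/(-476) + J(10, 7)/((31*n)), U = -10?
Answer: 4173/476 ≈ 8.7668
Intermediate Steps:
n = -6 (n = -3*2 = -6)
p = 107/238 (p = -214/(-476) + 0/((31*(-6))) = -214*(-1/476) + 0/(-186) = 107/238 + 0*(-1/186) = 107/238 + 0 = 107/238 ≈ 0.44958)
F = 39/2 (F = -(-10 - 1*29)/2 = -(-10 - 29)/2 = -½*(-39) = 39/2 ≈ 19.500)
F*p = (39/2)*(107/238) = 4173/476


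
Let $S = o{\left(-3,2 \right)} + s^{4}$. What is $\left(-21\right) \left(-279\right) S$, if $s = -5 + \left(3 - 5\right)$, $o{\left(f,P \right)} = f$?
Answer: $14049882$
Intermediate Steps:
$s = -7$ ($s = -5 - 2 = -7$)
$S = 2398$ ($S = -3 + \left(-7\right)^{4} = -3 + 2401 = 2398$)
$\left(-21\right) \left(-279\right) S = \left(-21\right) \left(-279\right) 2398 = 5859 \cdot 2398 = 14049882$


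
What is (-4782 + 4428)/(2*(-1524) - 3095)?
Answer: 354/6143 ≈ 0.057627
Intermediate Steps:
(-4782 + 4428)/(2*(-1524) - 3095) = -354/(-3048 - 3095) = -354/(-6143) = -354*(-1/6143) = 354/6143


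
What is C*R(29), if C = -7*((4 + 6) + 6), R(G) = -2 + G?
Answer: -3024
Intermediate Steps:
C = -112 (C = -7*(10 + 6) = -7*16 = -112)
C*R(29) = -112*(-2 + 29) = -112*27 = -3024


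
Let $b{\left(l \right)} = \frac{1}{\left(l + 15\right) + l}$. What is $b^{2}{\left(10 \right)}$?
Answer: $\frac{1}{1225} \approx 0.00081633$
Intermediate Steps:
$b{\left(l \right)} = \frac{1}{15 + 2 l}$ ($b{\left(l \right)} = \frac{1}{\left(15 + l\right) + l} = \frac{1}{15 + 2 l}$)
$b^{2}{\left(10 \right)} = \left(\frac{1}{15 + 2 \cdot 10}\right)^{2} = \left(\frac{1}{15 + 20}\right)^{2} = \left(\frac{1}{35}\right)^{2} = \frac{1}{1225}$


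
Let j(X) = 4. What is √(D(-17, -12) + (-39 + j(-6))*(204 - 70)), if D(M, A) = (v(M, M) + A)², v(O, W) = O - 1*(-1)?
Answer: 3*I*√434 ≈ 62.498*I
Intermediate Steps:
v(O, W) = 1 + O (v(O, W) = O + 1 = 1 + O)
D(M, A) = (1 + A + M)² (D(M, A) = ((1 + M) + A)² = (1 + A + M)²)
√(D(-17, -12) + (-39 + j(-6))*(204 - 70)) = √((1 - 12 - 17)² + (-39 + 4)*(204 - 70)) = √((-28)² - 35*134) = √(784 - 4690) = √(-3906) = 3*I*√434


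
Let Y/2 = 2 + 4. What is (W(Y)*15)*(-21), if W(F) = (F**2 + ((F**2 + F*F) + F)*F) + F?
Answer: -1183140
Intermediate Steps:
Y = 12 (Y = 2*(2 + 4) = 2*6 = 12)
W(F) = F + F**2 + F*(F + 2*F**2) (W(F) = (F**2 + ((F**2 + F**2) + F)*F) + F = (F**2 + (2*F**2 + F)*F) + F = (F**2 + (F + 2*F**2)*F) + F = (F**2 + F*(F + 2*F**2)) + F = F + F**2 + F*(F + 2*F**2))
(W(Y)*15)*(-21) = ((12*(1 + 2*12 + 2*12**2))*15)*(-21) = ((12*(1 + 24 + 2*144))*15)*(-21) = ((12*(1 + 24 + 288))*15)*(-21) = ((12*313)*15)*(-21) = (3756*15)*(-21) = 56340*(-21) = -1183140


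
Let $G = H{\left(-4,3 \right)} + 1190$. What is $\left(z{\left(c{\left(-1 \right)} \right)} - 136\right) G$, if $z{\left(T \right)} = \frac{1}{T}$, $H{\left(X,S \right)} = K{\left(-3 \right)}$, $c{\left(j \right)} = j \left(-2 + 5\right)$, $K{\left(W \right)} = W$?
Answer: $- \frac{485483}{3} \approx -1.6183 \cdot 10^{5}$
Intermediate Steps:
$c{\left(j \right)} = 3 j$ ($c{\left(j \right)} = j 3 = 3 j$)
$H{\left(X,S \right)} = -3$
$G = 1187$ ($G = -3 + 1190 = 1187$)
$\left(z{\left(c{\left(-1 \right)} \right)} - 136\right) G = \left(\frac{1}{3 \left(-1\right)} - 136\right) 1187 = \left(\frac{1}{-3} - 136\right) 1187 = \left(- \frac{1}{3} - 136\right) 1187 = \left(- \frac{409}{3}\right) 1187 = - \frac{485483}{3}$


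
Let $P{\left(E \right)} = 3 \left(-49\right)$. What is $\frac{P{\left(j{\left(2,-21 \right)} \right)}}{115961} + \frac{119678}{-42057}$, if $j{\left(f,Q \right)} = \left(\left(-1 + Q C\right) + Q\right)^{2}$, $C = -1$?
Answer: $- \frac{13884162937}{4876971777} \approx -2.8469$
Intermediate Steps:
$j{\left(f,Q \right)} = 1$ ($j{\left(f,Q \right)} = \left(\left(-1 + Q \left(-1\right)\right) + Q\right)^{2} = \left(\left(-1 - Q\right) + Q\right)^{2} = \left(-1\right)^{2} = 1$)
$P{\left(E \right)} = -147$
$\frac{P{\left(j{\left(2,-21 \right)} \right)}}{115961} + \frac{119678}{-42057} = - \frac{147}{115961} + \frac{119678}{-42057} = \left(-147\right) \frac{1}{115961} + 119678 \left(- \frac{1}{42057}\right) = - \frac{147}{115961} - \frac{119678}{42057} = - \frac{13884162937}{4876971777}$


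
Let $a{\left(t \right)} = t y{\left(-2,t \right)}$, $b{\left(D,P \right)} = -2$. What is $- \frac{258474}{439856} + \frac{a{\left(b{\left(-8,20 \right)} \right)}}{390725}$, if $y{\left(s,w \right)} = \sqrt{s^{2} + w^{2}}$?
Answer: $- \frac{129237}{219928} - \frac{4 \sqrt{2}}{390725} \approx -0.58765$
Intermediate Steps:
$a{\left(t \right)} = t \sqrt{4 + t^{2}}$ ($a{\left(t \right)} = t \sqrt{\left(-2\right)^{2} + t^{2}} = t \sqrt{4 + t^{2}}$)
$- \frac{258474}{439856} + \frac{a{\left(b{\left(-8,20 \right)} \right)}}{390725} = - \frac{258474}{439856} + \frac{\left(-2\right) \sqrt{4 + \left(-2\right)^{2}}}{390725} = \left(-258474\right) \frac{1}{439856} + - 2 \sqrt{4 + 4} \cdot \frac{1}{390725} = - \frac{129237}{219928} + - 2 \sqrt{8} \cdot \frac{1}{390725} = - \frac{129237}{219928} + - 2 \cdot 2 \sqrt{2} \cdot \frac{1}{390725} = - \frac{129237}{219928} + - 4 \sqrt{2} \cdot \frac{1}{390725} = - \frac{129237}{219928} - \frac{4 \sqrt{2}}{390725}$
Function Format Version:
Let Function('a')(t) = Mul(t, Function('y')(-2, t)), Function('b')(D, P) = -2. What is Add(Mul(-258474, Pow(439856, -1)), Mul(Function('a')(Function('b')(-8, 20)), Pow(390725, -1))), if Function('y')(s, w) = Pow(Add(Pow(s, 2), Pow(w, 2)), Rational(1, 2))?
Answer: Add(Rational(-129237, 219928), Mul(Rational(-4, 390725), Pow(2, Rational(1, 2)))) ≈ -0.58765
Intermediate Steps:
Function('a')(t) = Mul(t, Pow(Add(4, Pow(t, 2)), Rational(1, 2))) (Function('a')(t) = Mul(t, Pow(Add(Pow(-2, 2), Pow(t, 2)), Rational(1, 2))) = Mul(t, Pow(Add(4, Pow(t, 2)), Rational(1, 2))))
Add(Mul(-258474, Pow(439856, -1)), Mul(Function('a')(Function('b')(-8, 20)), Pow(390725, -1))) = Add(Mul(-258474, Pow(439856, -1)), Mul(Mul(-2, Pow(Add(4, Pow(-2, 2)), Rational(1, 2))), Pow(390725, -1))) = Add(Mul(-258474, Rational(1, 439856)), Mul(Mul(-2, Pow(Add(4, 4), Rational(1, 2))), Rational(1, 390725))) = Add(Rational(-129237, 219928), Mul(Mul(-2, Pow(8, Rational(1, 2))), Rational(1, 390725))) = Add(Rational(-129237, 219928), Mul(Mul(-2, Mul(2, Pow(2, Rational(1, 2)))), Rational(1, 390725))) = Add(Rational(-129237, 219928), Mul(Mul(-4, Pow(2, Rational(1, 2))), Rational(1, 390725))) = Add(Rational(-129237, 219928), Mul(Rational(-4, 390725), Pow(2, Rational(1, 2))))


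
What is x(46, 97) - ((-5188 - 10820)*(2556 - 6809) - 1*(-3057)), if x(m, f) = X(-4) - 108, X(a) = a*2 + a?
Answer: -68085201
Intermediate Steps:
X(a) = 3*a (X(a) = 2*a + a = 3*a)
x(m, f) = -120 (x(m, f) = 3*(-4) - 108 = -12 - 108 = -120)
x(46, 97) - ((-5188 - 10820)*(2556 - 6809) - 1*(-3057)) = -120 - ((-5188 - 10820)*(2556 - 6809) - 1*(-3057)) = -120 - (-16008*(-4253) + 3057) = -120 - (68082024 + 3057) = -120 - 1*68085081 = -120 - 68085081 = -68085201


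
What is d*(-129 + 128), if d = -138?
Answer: 138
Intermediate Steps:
d*(-129 + 128) = -138*(-129 + 128) = -138*(-1) = 138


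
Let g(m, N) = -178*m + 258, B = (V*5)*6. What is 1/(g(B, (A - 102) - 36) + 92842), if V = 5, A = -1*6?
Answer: 1/66400 ≈ 1.5060e-5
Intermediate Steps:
A = -6
B = 150 (B = (5*5)*6 = 25*6 = 150)
g(m, N) = 258 - 178*m
1/(g(B, (A - 102) - 36) + 92842) = 1/((258 - 178*150) + 92842) = 1/((258 - 26700) + 92842) = 1/(-26442 + 92842) = 1/66400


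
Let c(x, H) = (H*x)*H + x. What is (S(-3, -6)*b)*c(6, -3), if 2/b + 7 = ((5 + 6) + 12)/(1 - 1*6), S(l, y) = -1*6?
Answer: 1800/29 ≈ 62.069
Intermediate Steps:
S(l, y) = -6
c(x, H) = x + x*H**2 (c(x, H) = x*H**2 + x = x + x*H**2)
b = -5/29 (b = 2/(-7 + ((5 + 6) + 12)/(1 - 1*6)) = 2/(-7 + (11 + 12)/(1 - 6)) = 2/(-7 + 23/(-5)) = 2/(-7 + 23*(-1/5)) = 2/(-7 - 23/5) = 2/(-58/5) = 2*(-5/58) = -5/29 ≈ -0.17241)
(S(-3, -6)*b)*c(6, -3) = (-6*(-5/29))*(6*(1 + (-3)**2)) = 30*(6*(1 + 9))/29 = 30*(6*10)/29 = (30/29)*60 = 1800/29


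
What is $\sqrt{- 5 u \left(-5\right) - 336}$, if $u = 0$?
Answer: $4 i \sqrt{21} \approx 18.33 i$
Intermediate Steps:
$\sqrt{- 5 u \left(-5\right) - 336} = \sqrt{\left(-5\right) 0 \left(-5\right) - 336} = \sqrt{0 \left(-5\right) - 336} = \sqrt{0 - 336} = \sqrt{-336} = 4 i \sqrt{21}$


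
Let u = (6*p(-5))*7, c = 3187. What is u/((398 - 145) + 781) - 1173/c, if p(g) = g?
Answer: -941076/1647679 ≈ -0.57115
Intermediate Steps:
u = -210 (u = (6*(-5))*7 = -30*7 = -210)
u/((398 - 145) + 781) - 1173/c = -210/((398 - 145) + 781) - 1173/3187 = -210/(253 + 781) - 1173*1/3187 = -210/1034 - 1173/3187 = -210*1/1034 - 1173/3187 = -105/517 - 1173/3187 = -941076/1647679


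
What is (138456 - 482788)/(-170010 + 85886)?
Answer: 86083/21031 ≈ 4.0931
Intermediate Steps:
(138456 - 482788)/(-170010 + 85886) = -344332/(-84124) = -344332*(-1/84124) = 86083/21031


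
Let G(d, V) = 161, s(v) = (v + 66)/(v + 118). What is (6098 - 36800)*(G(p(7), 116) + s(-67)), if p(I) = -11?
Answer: -4942420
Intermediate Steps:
s(v) = (66 + v)/(118 + v)
(6098 - 36800)*(G(p(7), 116) + s(-67)) = (6098 - 36800)*(161 + (66 - 67)/(118 - 67)) = -30702*(161 - 1/51) = -30702*8210/51 = -4942420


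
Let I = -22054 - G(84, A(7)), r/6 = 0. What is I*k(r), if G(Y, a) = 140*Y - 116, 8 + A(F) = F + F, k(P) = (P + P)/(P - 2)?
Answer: 0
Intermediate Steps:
r = 0 (r = 6*0 = 0)
k(P) = 2*P/(-2 + P) (k(P) = (2*P)/(-2 + P) = 2*P/(-2 + P))
A(F) = -8 + 2*F (A(F) = -8 + (F + F) = -8 + 2*F)
G(Y, a) = -116 + 140*Y
I = -33698 (I = -22054 - (-116 + 140*84) = -22054 - (-116 + 11760) = -22054 - 1*11644 = -22054 - 11644 = -33698)
I*k(r) = -67396*0/(-2 + 0) = -67396*0/(-2) = -67396*0*(-1)/2 = -33698*0 = 0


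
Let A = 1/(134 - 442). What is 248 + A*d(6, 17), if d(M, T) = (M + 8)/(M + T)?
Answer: 125487/506 ≈ 248.00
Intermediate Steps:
d(M, T) = (8 + M)/(M + T)
A = -1/308 (A = 1/(-308) = -1/308 ≈ -0.0032468)
248 + A*d(6, 17) = 248 - (8 + 6)/(308*(6 + 17)) = 248 - 14/(308*23) = 248 - 14/7084 = 248 - 1/308*14/23 = 248 - 1/506 = 125487/506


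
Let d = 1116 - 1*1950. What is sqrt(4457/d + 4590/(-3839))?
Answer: I*sqrt(67039285421658)/3201726 ≈ 2.5573*I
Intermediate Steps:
d = -834 (d = 1116 - 1950 = -834)
sqrt(4457/d + 4590/(-3839)) = sqrt(4457/(-834) + 4590/(-3839)) = sqrt(4457*(-1/834) + 4590*(-1/3839)) = sqrt(-4457/834 - 4590/3839) = sqrt(-20938483/3201726) = I*sqrt(67039285421658)/3201726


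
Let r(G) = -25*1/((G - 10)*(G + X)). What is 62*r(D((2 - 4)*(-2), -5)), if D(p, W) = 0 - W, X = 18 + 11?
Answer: 155/17 ≈ 9.1176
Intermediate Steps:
X = 29
D(p, W) = -W
r(G) = -25/((-10 + G)*(29 + G)) (r(G) = -25*1/((G - 10)*(G + 29)) = -25*1/((-10 + G)*(29 + G)) = -25/((-10 + G)*(29 + G)))
62*r(D((2 - 4)*(-2), -5)) = 62*(-25/(-290 + (-1*(-5))² + 19*(-1*(-5)))) = 62*(-25/(-290 + 5² + 19*5)) = 62*(-25/(-290 + 25 + 95)) = 62*(-25/(-170)) = 62*(-25*(-1/170)) = 62*(5/34) = 155/17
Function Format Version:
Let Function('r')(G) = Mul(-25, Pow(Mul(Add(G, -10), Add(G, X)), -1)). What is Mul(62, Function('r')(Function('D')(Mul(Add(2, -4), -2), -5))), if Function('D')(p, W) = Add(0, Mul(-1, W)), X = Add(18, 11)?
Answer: Rational(155, 17) ≈ 9.1176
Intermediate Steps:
X = 29
Function('D')(p, W) = Mul(-1, W)
Function('r')(G) = Mul(-25, Pow(Add(-10, G), -1), Pow(Add(29, G), -1)) (Function('r')(G) = Mul(-25, Pow(Mul(Add(G, -10), Add(G, 29)), -1)) = Mul(-25, Pow(Mul(Add(-10, G), Add(29, G)), -1)) = Mul(-25, Mul(Pow(Add(-10, G), -1), Pow(Add(29, G), -1))) = Mul(-25, Pow(Add(-10, G), -1), Pow(Add(29, G), -1)))
Mul(62, Function('r')(Function('D')(Mul(Add(2, -4), -2), -5))) = Mul(62, Mul(-25, Pow(Add(-290, Pow(Mul(-1, -5), 2), Mul(19, Mul(-1, -5))), -1))) = Mul(62, Mul(-25, Pow(Add(-290, Pow(5, 2), Mul(19, 5)), -1))) = Mul(62, Mul(-25, Pow(Add(-290, 25, 95), -1))) = Mul(62, Mul(-25, Pow(-170, -1))) = Mul(62, Mul(-25, Rational(-1, 170))) = Mul(62, Rational(5, 34)) = Rational(155, 17)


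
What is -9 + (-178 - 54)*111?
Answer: -25761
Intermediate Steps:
-9 + (-178 - 54)*111 = -9 - 232*111 = -9 - 25752 = -25761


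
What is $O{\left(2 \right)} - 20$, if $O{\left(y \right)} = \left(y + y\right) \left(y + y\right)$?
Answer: $-4$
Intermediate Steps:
$O{\left(y \right)} = 4 y^{2}$ ($O{\left(y \right)} = 2 y 2 y = 4 y^{2}$)
$O{\left(2 \right)} - 20 = 4 \cdot 2^{2} - 20 = 4 \cdot 4 - 20 = 16 - 20 = -4$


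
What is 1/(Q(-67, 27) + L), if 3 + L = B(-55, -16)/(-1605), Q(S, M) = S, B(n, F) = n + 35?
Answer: -321/22466 ≈ -0.014288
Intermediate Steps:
B(n, F) = 35 + n
L = -959/321 (L = -3 + (35 - 55)/(-1605) = -3 - 20*(-1/1605) = -3 + 4/321 = -959/321 ≈ -2.9875)
1/(Q(-67, 27) + L) = 1/(-67 - 959/321) = 1/(-22466/321) = -321/22466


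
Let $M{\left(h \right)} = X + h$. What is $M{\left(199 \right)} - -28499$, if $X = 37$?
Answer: $28735$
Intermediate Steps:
$M{\left(h \right)} = 37 + h$
$M{\left(199 \right)} - -28499 = \left(37 + 199\right) - -28499 = 236 + 28499 = 28735$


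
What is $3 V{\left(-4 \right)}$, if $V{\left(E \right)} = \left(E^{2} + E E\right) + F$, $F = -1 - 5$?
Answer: $78$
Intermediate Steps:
$F = -6$
$V{\left(E \right)} = -6 + 2 E^{2}$ ($V{\left(E \right)} = \left(E^{2} + E E\right) - 6 = \left(E^{2} + E^{2}\right) - 6 = 2 E^{2} - 6 = -6 + 2 E^{2}$)
$3 V{\left(-4 \right)} = 3 \left(-6 + 2 \left(-4\right)^{2}\right) = 3 \left(-6 + 2 \cdot 16\right) = 3 \left(-6 + 32\right) = 3 \cdot 26 = 78$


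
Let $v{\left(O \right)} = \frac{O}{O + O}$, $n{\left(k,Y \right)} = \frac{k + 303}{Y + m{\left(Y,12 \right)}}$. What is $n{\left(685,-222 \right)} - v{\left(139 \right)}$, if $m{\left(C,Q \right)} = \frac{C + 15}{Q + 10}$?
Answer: $- \frac{48563}{10182} \approx -4.7695$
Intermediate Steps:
$m{\left(C,Q \right)} = \frac{15 + C}{10 + Q}$
$n{\left(k,Y \right)} = \frac{303 + k}{\frac{15}{22} + \frac{23 Y}{22}}$ ($n{\left(k,Y \right)} = \frac{k + 303}{Y + \frac{15 + Y}{10 + 12}} = \frac{303 + k}{Y + \frac{15 + Y}{22}} = \frac{303 + k}{Y + \left(\frac{15}{22} + \frac{Y}{22}\right)} = \frac{303 + k}{\frac{15}{22} + \frac{23 Y}{22}}$)
$v{\left(O \right)} = \frac{1}{2}$ ($v{\left(O \right)} = \frac{O}{2 O} = O \frac{1}{2 O} = \frac{1}{2}$)
$n{\left(685,-222 \right)} - v{\left(139 \right)} = \frac{22 \left(303 + 685\right)}{15 + 23 \left(-222\right)} - \frac{1}{2} = 22 \frac{1}{15 - 5106} \cdot 988 - \frac{1}{2} = 22 \frac{1}{-5091} \cdot 988 - \frac{1}{2} = 22 \left(- \frac{1}{5091}\right) 988 - \frac{1}{2} = - \frac{21736}{5091} - \frac{1}{2} = - \frac{48563}{10182}$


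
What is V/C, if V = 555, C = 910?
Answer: 111/182 ≈ 0.60989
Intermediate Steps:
V/C = 555/910 = 555*(1/910) = 111/182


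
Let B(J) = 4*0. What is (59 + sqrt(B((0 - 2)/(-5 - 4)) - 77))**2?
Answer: (59 + I*sqrt(77))**2 ≈ 3404.0 + 1035.4*I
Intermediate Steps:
B(J) = 0
(59 + sqrt(B((0 - 2)/(-5 - 4)) - 77))**2 = (59 + sqrt(0 - 77))**2 = (59 + sqrt(-77))**2 = (59 + I*sqrt(77))**2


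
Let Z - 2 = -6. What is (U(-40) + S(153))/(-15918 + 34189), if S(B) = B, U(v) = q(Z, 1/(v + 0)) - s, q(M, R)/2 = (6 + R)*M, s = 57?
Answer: 241/91355 ≈ 0.0026381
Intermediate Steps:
Z = -4 (Z = 2 - 6 = -4)
q(M, R) = 2*M*(6 + R) (q(M, R) = 2*((6 + R)*M) = 2*(M*(6 + R)) = 2*M*(6 + R))
U(v) = -105 - 8/v (U(v) = 2*(-4)*(6 + 1/(v + 0)) - 1*57 = 2*(-4)*(6 + 1/v) - 57 = (-48 - 8/v) - 57 = -105 - 8/v)
(U(-40) + S(153))/(-15918 + 34189) = ((-105 - 8/(-40)) + 153)/(-15918 + 34189) = ((-105 - 8*(-1/40)) + 153)/18271 = ((-105 + ⅕) + 153)*(1/18271) = (-524/5 + 153)*(1/18271) = (241/5)*(1/18271) = 241/91355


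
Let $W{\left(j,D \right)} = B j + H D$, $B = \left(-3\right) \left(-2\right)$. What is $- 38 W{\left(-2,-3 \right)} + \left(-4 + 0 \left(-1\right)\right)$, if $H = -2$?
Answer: $224$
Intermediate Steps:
$B = 6$
$W{\left(j,D \right)} = - 2 D + 6 j$ ($W{\left(j,D \right)} = 6 j - 2 D = - 2 D + 6 j$)
$- 38 W{\left(-2,-3 \right)} + \left(-4 + 0 \left(-1\right)\right) = - 38 \left(\left(-2\right) \left(-3\right) + 6 \left(-2\right)\right) + \left(-4 + 0 \left(-1\right)\right) = - 38 \left(6 - 12\right) + \left(-4 + 0\right) = \left(-38\right) \left(-6\right) - 4 = 228 - 4 = 224$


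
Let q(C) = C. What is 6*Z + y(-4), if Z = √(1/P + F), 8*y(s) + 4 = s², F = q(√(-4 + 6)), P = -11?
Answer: 3/2 + 6*√(-11 + 121*√2)/11 ≈ 8.4021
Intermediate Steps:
F = √2 (F = √(-4 + 6) = √2 ≈ 1.4142)
y(s) = -½ + s²/8
Z = √(-1/11 + √2) (Z = √(1/(-11) + √2) = √(-1/11 + √2) ≈ 1.1503)
6*Z + y(-4) = 6*(√(-11 + 121*√2)/11) + (-½ + (⅛)*(-4)²) = 6*√(-11 + 121*√2)/11 + (-½ + (⅛)*16) = 6*√(-11 + 121*√2)/11 + (-½ + 2) = 6*√(-11 + 121*√2)/11 + 3/2 = 3/2 + 6*√(-11 + 121*√2)/11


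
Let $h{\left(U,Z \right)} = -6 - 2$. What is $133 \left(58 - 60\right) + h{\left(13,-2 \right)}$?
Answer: $-274$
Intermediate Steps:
$h{\left(U,Z \right)} = -8$
$133 \left(58 - 60\right) + h{\left(13,-2 \right)} = 133 \left(58 - 60\right) - 8 = 133 \left(-2\right) - 8 = -266 - 8 = -274$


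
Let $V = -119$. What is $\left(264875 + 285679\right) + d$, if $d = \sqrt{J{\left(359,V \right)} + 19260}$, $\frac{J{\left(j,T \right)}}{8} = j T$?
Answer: $550554 + 2 i \sqrt{80627} \approx 5.5055 \cdot 10^{5} + 567.9 i$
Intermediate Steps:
$J{\left(j,T \right)} = 8 T j$ ($J{\left(j,T \right)} = 8 j T = 8 T j$)
$d = 2 i \sqrt{80627}$ ($d = \sqrt{8 \left(-119\right) 359 + 19260} = \sqrt{-341768 + 19260} = \sqrt{-322508} = 2 i \sqrt{80627} \approx 567.9 i$)
$\left(264875 + 285679\right) + d = \left(264875 + 285679\right) + 2 i \sqrt{80627} = 550554 + 2 i \sqrt{80627}$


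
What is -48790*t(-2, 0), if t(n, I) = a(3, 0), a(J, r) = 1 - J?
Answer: 97580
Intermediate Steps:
t(n, I) = -2 (t(n, I) = 1 - 1*3 = 1 - 3 = -2)
-48790*t(-2, 0) = -48790*(-2) = 97580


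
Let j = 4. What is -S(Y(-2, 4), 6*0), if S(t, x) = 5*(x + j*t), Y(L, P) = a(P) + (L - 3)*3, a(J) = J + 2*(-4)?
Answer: 380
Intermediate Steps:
a(J) = -8 + J (a(J) = J - 8 = -8 + J)
Y(L, P) = -17 + P + 3*L (Y(L, P) = (-8 + P) + (L - 3)*3 = (-8 + P) + (-3 + L)*3 = (-8 + P) + (-9 + 3*L) = -17 + P + 3*L)
S(t, x) = 5*x + 20*t (S(t, x) = 5*(x + 4*t) = 5*x + 20*t)
-S(Y(-2, 4), 6*0) = -(5*(6*0) + 20*(-17 + 4 + 3*(-2))) = -(5*0 + 20*(-17 + 4 - 6)) = -(0 + 20*(-19)) = -(0 - 380) = -1*(-380) = 380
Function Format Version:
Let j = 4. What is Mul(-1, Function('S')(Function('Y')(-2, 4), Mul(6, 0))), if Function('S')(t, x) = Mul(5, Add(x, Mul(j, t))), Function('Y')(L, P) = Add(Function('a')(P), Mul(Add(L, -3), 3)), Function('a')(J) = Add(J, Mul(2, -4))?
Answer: 380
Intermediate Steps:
Function('a')(J) = Add(-8, J) (Function('a')(J) = Add(J, -8) = Add(-8, J))
Function('Y')(L, P) = Add(-17, P, Mul(3, L)) (Function('Y')(L, P) = Add(Add(-8, P), Mul(Add(L, -3), 3)) = Add(Add(-8, P), Mul(Add(-3, L), 3)) = Add(Add(-8, P), Add(-9, Mul(3, L))) = Add(-17, P, Mul(3, L)))
Function('S')(t, x) = Add(Mul(5, x), Mul(20, t)) (Function('S')(t, x) = Mul(5, Add(x, Mul(4, t))) = Add(Mul(5, x), Mul(20, t)))
Mul(-1, Function('S')(Function('Y')(-2, 4), Mul(6, 0))) = Mul(-1, Add(Mul(5, Mul(6, 0)), Mul(20, Add(-17, 4, Mul(3, -2))))) = Mul(-1, Add(Mul(5, 0), Mul(20, Add(-17, 4, -6)))) = Mul(-1, Add(0, Mul(20, -19))) = Mul(-1, Add(0, -380)) = Mul(-1, -380) = 380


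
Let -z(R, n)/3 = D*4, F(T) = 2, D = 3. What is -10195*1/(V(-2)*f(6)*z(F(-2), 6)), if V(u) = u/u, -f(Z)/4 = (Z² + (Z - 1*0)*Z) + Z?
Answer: -10195/11232 ≈ -0.90767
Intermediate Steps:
f(Z) = -8*Z² - 4*Z (f(Z) = -4*((Z² + (Z - 1*0)*Z) + Z) = -4*((Z² + (Z + 0)*Z) + Z) = -4*((Z² + Z*Z) + Z) = -4*((Z² + Z²) + Z) = -4*(2*Z² + Z) = -4*(Z + 2*Z²) = -8*Z² - 4*Z)
V(u) = 1
z(R, n) = -36 (z(R, n) = -9*4 = -3*12 = -36)
-10195*1/(V(-2)*f(6)*z(F(-2), 6)) = -10195*1/(864*(1 + 2*6)) = -10195*1/(864*(1 + 12)) = -10195/((1*(-4*6*13))*(-36)) = -10195/((1*(-312))*(-36)) = -10195/((-312*(-36))) = -10195/11232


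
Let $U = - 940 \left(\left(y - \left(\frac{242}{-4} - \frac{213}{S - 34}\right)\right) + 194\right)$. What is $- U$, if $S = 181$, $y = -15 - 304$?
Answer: $- \frac{2904130}{49} \approx -59268.0$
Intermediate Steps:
$y = -319$
$U = \frac{2904130}{49}$ ($U = - 940 \left(\left(-319 - \left(\frac{242}{-4} - \frac{213}{181 - 34}\right)\right) + 194\right) = - 940 \left(\left(-319 - \left(242 \left(- \frac{1}{4}\right) - \frac{213}{181 - 34}\right)\right) + 194\right) = - 940 \left(\left(-319 - \left(- \frac{121}{2} - \frac{213}{147}\right)\right) + 194\right) = - 940 \left(\left(-319 - \left(- \frac{121}{2} - \frac{71}{49}\right)\right) + 194\right) = - 940 \left(\left(-319 - - \frac{6071}{98}\right) + 194\right) = - 940 \left(\left(-319 + \frac{6071}{98}\right) + 194\right) = - 940 \left(- \frac{25191}{98} + 194\right) = \left(-940\right) \left(- \frac{6179}{98}\right) = \frac{2904130}{49} \approx 59268.0$)
$- U = \left(-1\right) \frac{2904130}{49} = - \frac{2904130}{49}$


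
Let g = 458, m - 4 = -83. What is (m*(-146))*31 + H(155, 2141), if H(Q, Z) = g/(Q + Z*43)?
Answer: 16486457615/46109 ≈ 3.5755e+5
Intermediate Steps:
m = -79 (m = 4 - 83 = -79)
H(Q, Z) = 458/(Q + 43*Z) (H(Q, Z) = 458/(Q + Z*43) = 458/(Q + 43*Z))
(m*(-146))*31 + H(155, 2141) = -79*(-146)*31 + 458/(155 + 43*2141) = 11534*31 + 458/(155 + 92063) = 357554 + 458/92218 = 357554 + 458*(1/92218) = 357554 + 229/46109 = 16486457615/46109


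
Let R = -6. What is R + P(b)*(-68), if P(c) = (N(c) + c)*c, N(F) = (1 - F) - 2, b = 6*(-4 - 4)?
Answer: -3270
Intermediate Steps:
b = -48 (b = 6*(-8) = -48)
N(F) = -1 - F
P(c) = -c (P(c) = ((-1 - c) + c)*c = -c)
R + P(b)*(-68) = -6 - 1*(-48)*(-68) = -6 + 48*(-68) = -6 - 3264 = -3270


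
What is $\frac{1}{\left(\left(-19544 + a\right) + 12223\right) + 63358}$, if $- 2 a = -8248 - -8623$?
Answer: $\frac{2}{111699} \approx 1.7905 \cdot 10^{-5}$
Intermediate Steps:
$a = - \frac{375}{2}$ ($a = - \frac{-8248 - -8623}{2} = - \frac{-8248 + 8623}{2} = \left(- \frac{1}{2}\right) 375 = - \frac{375}{2} \approx -187.5$)
$\frac{1}{\left(\left(-19544 + a\right) + 12223\right) + 63358} = \frac{1}{\left(\left(-19544 - \frac{375}{2}\right) + 12223\right) + 63358} = \frac{1}{\left(- \frac{39463}{2} + 12223\right) + 63358} = \frac{1}{- \frac{15017}{2} + 63358} = \frac{1}{\frac{111699}{2}} = \frac{2}{111699}$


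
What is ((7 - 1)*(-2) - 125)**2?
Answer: 18769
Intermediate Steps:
((7 - 1)*(-2) - 125)**2 = (6*(-2) - 125)**2 = (-12 - 125)**2 = (-137)**2 = 18769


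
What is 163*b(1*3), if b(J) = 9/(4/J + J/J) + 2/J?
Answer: 15485/21 ≈ 737.38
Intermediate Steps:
b(J) = 2/J + 9/(1 + 4/J) (b(J) = 9/(4/J + 1) + 2/J = 9/(1 + 4/J) + 2/J = 2/J + 9/(1 + 4/J))
163*b(1*3) = 163*((8 + 2*(1*3) + 9*(1*3)**2)/(((1*3))*(4 + 1*3))) = 163*((8 + 2*3 + 9*3**2)/(3*(4 + 3))) = 163*((1/3)*(8 + 6 + 9*9)/7) = 163*((1/3)*(1/7)*(8 + 6 + 81)) = 163*((1/3)*(1/7)*95) = 163*(95/21) = 15485/21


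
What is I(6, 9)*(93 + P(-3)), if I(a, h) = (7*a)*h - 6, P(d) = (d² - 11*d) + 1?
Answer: 50592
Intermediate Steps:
P(d) = 1 + d² - 11*d
I(a, h) = -6 + 7*a*h (I(a, h) = 7*a*h - 6 = -6 + 7*a*h)
I(6, 9)*(93 + P(-3)) = (-6 + 7*6*9)*(93 + (1 + (-3)² - 11*(-3))) = (-6 + 378)*(93 + (1 + 9 + 33)) = 372*(93 + 43) = 372*136 = 50592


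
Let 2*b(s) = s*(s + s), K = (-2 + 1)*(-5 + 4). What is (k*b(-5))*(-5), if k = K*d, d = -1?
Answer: 125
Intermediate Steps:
K = 1 (K = -1*(-1) = 1)
b(s) = s**2 (b(s) = (s*(s + s))/2 = (s*(2*s))/2 = (2*s**2)/2 = s**2)
k = -1 (k = 1*(-1) = -1)
(k*b(-5))*(-5) = -1*(-5)**2*(-5) = -1*25*(-5) = -25*(-5) = 125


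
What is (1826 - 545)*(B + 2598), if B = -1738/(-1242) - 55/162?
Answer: 4135109419/1242 ≈ 3.3294e+6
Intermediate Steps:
B = 3949/3726 (B = -1738*(-1/1242) - 55*1/162 = 869/621 - 55/162 = 3949/3726 ≈ 1.0598)
(1826 - 545)*(B + 2598) = (1826 - 545)*(3949/3726 + 2598) = 1281*(9684097/3726) = 4135109419/1242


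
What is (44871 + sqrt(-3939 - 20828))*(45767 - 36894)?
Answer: 398140383 + 8873*I*sqrt(24767) ≈ 3.9814e+8 + 1.3964e+6*I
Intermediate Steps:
(44871 + sqrt(-3939 - 20828))*(45767 - 36894) = (44871 + sqrt(-24767))*8873 = (44871 + I*sqrt(24767))*8873 = 398140383 + 8873*I*sqrt(24767)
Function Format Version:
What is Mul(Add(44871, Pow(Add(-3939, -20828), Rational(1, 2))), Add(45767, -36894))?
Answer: Add(398140383, Mul(8873, I, Pow(24767, Rational(1, 2)))) ≈ Add(3.9814e+8, Mul(1.3964e+6, I))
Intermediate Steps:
Mul(Add(44871, Pow(Add(-3939, -20828), Rational(1, 2))), Add(45767, -36894)) = Mul(Add(44871, Pow(-24767, Rational(1, 2))), 8873) = Mul(Add(44871, Mul(I, Pow(24767, Rational(1, 2)))), 8873) = Add(398140383, Mul(8873, I, Pow(24767, Rational(1, 2))))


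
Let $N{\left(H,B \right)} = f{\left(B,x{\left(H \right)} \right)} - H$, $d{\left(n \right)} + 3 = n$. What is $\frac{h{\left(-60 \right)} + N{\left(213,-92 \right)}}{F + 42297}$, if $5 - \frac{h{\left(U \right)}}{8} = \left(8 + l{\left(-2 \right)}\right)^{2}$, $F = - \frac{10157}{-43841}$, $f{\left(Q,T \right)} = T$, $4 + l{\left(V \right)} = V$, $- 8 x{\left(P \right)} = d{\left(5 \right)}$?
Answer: $- \frac{5141923}{1059630248} \approx -0.0048526$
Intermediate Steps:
$d{\left(n \right)} = -3 + n$
$x{\left(P \right)} = - \frac{1}{4}$ ($x{\left(P \right)} = - \frac{-3 + 5}{8} = \left(- \frac{1}{8}\right) 2 = - \frac{1}{4}$)
$l{\left(V \right)} = -4 + V$
$F = \frac{1451}{6263}$ ($F = \left(-10157\right) \left(- \frac{1}{43841}\right) = \frac{1451}{6263} \approx 0.23168$)
$h{\left(U \right)} = 8$ ($h{\left(U \right)} = 40 - 8 \left(8 - 6\right)^{2} = 40 - 8 \cdot 2^{2} = 40 - 32 = 8$)
$N{\left(H,B \right)} = - \frac{1}{4} - H$
$\frac{h{\left(-60 \right)} + N{\left(213,-92 \right)}}{F + 42297} = \frac{8 - \frac{853}{4}}{\frac{1451}{6263} + 42297} = \frac{8 - \frac{853}{4}}{\frac{264907562}{6263}} = \left(8 - \frac{853}{4}\right) \frac{6263}{264907562} = \left(- \frac{821}{4}\right) \frac{6263}{264907562} = - \frac{5141923}{1059630248}$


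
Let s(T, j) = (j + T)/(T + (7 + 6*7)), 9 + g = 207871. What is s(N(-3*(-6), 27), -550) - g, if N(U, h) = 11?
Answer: -12472259/60 ≈ -2.0787e+5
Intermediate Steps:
g = 207862 (g = -9 + 207871 = 207862)
s(T, j) = (T + j)/(49 + T) (s(T, j) = (T + j)/(T + (7 + 42)) = (T + j)/(T + 49) = (T + j)/(49 + T))
s(N(-3*(-6), 27), -550) - g = (11 - 550)/(49 + 11) - 1*207862 = -539/60 - 207862 = -12472259/60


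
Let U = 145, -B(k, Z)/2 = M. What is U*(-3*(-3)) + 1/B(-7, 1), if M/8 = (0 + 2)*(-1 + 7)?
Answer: 250559/192 ≈ 1305.0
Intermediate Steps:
M = 96 (M = 8*((0 + 2)*(-1 + 7)) = 8*(2*6) = 8*12 = 96)
B(k, Z) = -192 (B(k, Z) = -2*96 = -192)
U*(-3*(-3)) + 1/B(-7, 1) = 145*(-3*(-3)) + 1/(-192) = 145*9 - 1/192 = 1305 - 1/192 = 250559/192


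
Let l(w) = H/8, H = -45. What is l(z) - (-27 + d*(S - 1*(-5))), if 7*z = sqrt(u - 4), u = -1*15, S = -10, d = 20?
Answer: 971/8 ≈ 121.38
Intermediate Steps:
u = -15
z = I*sqrt(19)/7 (z = sqrt(-15 - 4)/7 = sqrt(-19)/7 = (I*sqrt(19))/7 = I*sqrt(19)/7 ≈ 0.6227*I)
l(w) = -45/8
l(z) - (-27 + d*(S - 1*(-5))) = -45/8 - (-27 + 20*(-10 - 1*(-5))) = -45/8 - (-27 + 20*(-10 + 5)) = -45/8 - (-27 + 20*(-5)) = -45/8 - (-27 - 100) = -45/8 - 1*(-127) = -45/8 + 127 = 971/8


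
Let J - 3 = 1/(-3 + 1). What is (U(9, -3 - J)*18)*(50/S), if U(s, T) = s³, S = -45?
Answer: -14580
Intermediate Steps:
J = 5/2 (J = 3 + 1/(-3 + 1) = 3 + 1/(-2) = 3 - ½ = 5/2 ≈ 2.5000)
(U(9, -3 - J)*18)*(50/S) = (9³*18)*(50/(-45)) = (729*18)*(50*(-1/45)) = 13122*(-10/9) = -14580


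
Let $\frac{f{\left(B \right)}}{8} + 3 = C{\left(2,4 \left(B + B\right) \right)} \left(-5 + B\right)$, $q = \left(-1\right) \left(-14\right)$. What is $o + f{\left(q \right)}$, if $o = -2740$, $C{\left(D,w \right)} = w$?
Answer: $5300$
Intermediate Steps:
$q = 14$
$f{\left(B \right)} = -24 + 64 B \left(-5 + B\right)$ ($f{\left(B \right)} = -24 + 8 \cdot 4 \left(B + B\right) \left(-5 + B\right) = -24 + 8 \cdot 4 \cdot 2 B \left(-5 + B\right) = -24 + 8 \cdot 8 B \left(-5 + B\right) = -24 + 64 B \left(-5 + B\right)$)
$o + f{\left(q \right)} = -2740 - \left(4504 - 12544\right) = -2740 - -8040 = -2740 + 8040 = 5300$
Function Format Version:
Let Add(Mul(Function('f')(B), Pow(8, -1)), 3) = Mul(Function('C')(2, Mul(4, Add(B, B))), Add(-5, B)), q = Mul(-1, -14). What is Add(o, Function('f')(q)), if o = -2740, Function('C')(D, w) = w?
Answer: 5300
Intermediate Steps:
q = 14
Function('f')(B) = Add(-24, Mul(64, B, Add(-5, B))) (Function('f')(B) = Add(-24, Mul(8, Mul(Mul(4, Add(B, B)), Add(-5, B)))) = Add(-24, Mul(8, Mul(Mul(4, Mul(2, B)), Add(-5, B)))) = Add(-24, Mul(8, Mul(Mul(8, B), Add(-5, B)))) = Add(-24, Mul(8, Mul(8, B, Add(-5, B)))) = Add(-24, Mul(64, B, Add(-5, B))))
Add(o, Function('f')(q)) = Add(-2740, Add(-24, Mul(-320, 14), Mul(64, Pow(14, 2)))) = Add(-2740, Add(-24, -4480, Mul(64, 196))) = Add(-2740, Add(-24, -4480, 12544)) = Add(-2740, 8040) = 5300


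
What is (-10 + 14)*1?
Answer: 4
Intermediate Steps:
(-10 + 14)*1 = 4*1 = 4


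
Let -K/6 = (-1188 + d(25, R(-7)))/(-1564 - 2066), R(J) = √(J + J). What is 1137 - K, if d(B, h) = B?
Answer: 689048/605 ≈ 1138.9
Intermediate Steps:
R(J) = √2*√J (R(J) = √(2*J) = √2*√J)
K = -1163/605 (K = -6*(-1188 + 25)/(-1564 - 2066) = -(-6978)/(-3630) = -(-6978)*(-1)/3630 = -6*1163/3630 = -1163/605 ≈ -1.9223)
1137 - K = 1137 - 1*(-1163/605) = 1137 + 1163/605 = 689048/605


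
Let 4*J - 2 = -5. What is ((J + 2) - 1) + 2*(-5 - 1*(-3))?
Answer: -15/4 ≈ -3.7500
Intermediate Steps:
J = -¾ (J = ½ + (¼)*(-5) = ½ - 5/4 = -¾ ≈ -0.75000)
((J + 2) - 1) + 2*(-5 - 1*(-3)) = ((-¾ + 2) - 1) + 2*(-5 - 1*(-3)) = (5/4 - 1) + 2*(-5 + 3) = ¼ + 2*(-2) = ¼ - 4 = -15/4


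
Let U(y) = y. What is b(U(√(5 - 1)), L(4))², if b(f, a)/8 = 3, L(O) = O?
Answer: 576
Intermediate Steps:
b(f, a) = 24 (b(f, a) = 8*3 = 24)
b(U(√(5 - 1)), L(4))² = 24² = 576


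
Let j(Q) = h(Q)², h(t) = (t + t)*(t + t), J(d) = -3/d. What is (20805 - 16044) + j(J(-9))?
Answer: 385657/81 ≈ 4761.2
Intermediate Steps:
h(t) = 4*t² (h(t) = (2*t)*(2*t) = 4*t²)
j(Q) = 16*Q⁴ (j(Q) = (4*Q²)² = 16*Q⁴)
(20805 - 16044) + j(J(-9)) = (20805 - 16044) + 16*(-3/(-9))⁴ = 4761 + 16*(-3*(-⅑))⁴ = 4761 + 16*(⅓)⁴ = 4761 + 16*(1/81) = 4761 + 16/81 = 385657/81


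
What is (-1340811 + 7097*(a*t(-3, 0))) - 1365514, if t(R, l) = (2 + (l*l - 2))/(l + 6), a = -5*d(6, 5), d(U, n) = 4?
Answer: -2706325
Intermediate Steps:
a = -20 (a = -5*4 = -20)
t(R, l) = l²/(6 + l) (t(R, l) = (2 + (l² - 2))/(6 + l) = (2 + (-2 + l²))/(6 + l) = l²/(6 + l))
(-1340811 + 7097*(a*t(-3, 0))) - 1365514 = (-1340811 + 7097*(-20*0²/(6 + 0))) - 1365514 = (-1340811 + 7097*(-0/6)) - 1365514 = (-1340811 + 7097*(-20*0)) - 1365514 = (-1340811 + 7097*0) - 1365514 = (-1340811 + 0) - 1365514 = -1340811 - 1365514 = -2706325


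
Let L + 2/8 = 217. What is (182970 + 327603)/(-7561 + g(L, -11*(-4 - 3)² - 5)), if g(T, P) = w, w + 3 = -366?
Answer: -510573/7930 ≈ -64.385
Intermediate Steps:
L = 867/4 (L = -¼ + 217 = 867/4 ≈ 216.75)
w = -369 (w = -3 - 366 = -369)
g(T, P) = -369
(182970 + 327603)/(-7561 + g(L, -11*(-4 - 3)² - 5)) = (182970 + 327603)/(-7561 - 369) = 510573/(-7930) = 510573*(-1/7930) = -510573/7930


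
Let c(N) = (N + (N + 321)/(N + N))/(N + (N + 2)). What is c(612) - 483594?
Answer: -241897337545/500208 ≈ -4.8359e+5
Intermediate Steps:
c(N) = (N + (321 + N)/(2*N))/(2 + 2*N) (c(N) = (N + (321 + N)/((2*N)))/(N + (2 + N)) = (N + (321 + N)*(1/(2*N)))/(2 + 2*N) = (N + (321 + N)/(2*N))/(2 + 2*N))
c(612) - 483594 = (¼)*(321 + 612 + 2*612²)/(612*(1 + 612)) - 483594 = (¼)*(1/612)*(321 + 612 + 2*374544)/613 - 483594 = (¼)*(1/612)*(1/613)*(321 + 612 + 749088) - 483594 = (¼)*(1/612)*(1/613)*750021 - 483594 = 250007/500208 - 483594 = -241897337545/500208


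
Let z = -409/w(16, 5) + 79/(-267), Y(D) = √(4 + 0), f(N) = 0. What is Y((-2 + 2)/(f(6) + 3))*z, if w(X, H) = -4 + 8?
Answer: -109519/534 ≈ -205.09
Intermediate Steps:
w(X, H) = 4
Y(D) = 2 (Y(D) = √4 = 2)
z = -109519/1068 (z = -409/4 + 79/(-267) = -409*¼ + 79*(-1/267) = -409/4 - 79/267 = -109519/1068 ≈ -102.55)
Y((-2 + 2)/(f(6) + 3))*z = 2*(-109519/1068) = -109519/534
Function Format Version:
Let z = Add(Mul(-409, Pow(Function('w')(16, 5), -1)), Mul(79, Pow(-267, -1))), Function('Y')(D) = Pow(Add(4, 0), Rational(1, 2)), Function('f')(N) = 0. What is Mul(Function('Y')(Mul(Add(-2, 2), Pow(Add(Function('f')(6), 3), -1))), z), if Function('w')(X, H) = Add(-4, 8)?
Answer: Rational(-109519, 534) ≈ -205.09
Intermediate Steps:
Function('w')(X, H) = 4
Function('Y')(D) = 2 (Function('Y')(D) = Pow(4, Rational(1, 2)) = 2)
z = Rational(-109519, 1068) (z = Add(Mul(-409, Pow(4, -1)), Mul(79, Pow(-267, -1))) = Add(Mul(-409, Rational(1, 4)), Mul(79, Rational(-1, 267))) = Add(Rational(-409, 4), Rational(-79, 267)) = Rational(-109519, 1068) ≈ -102.55)
Mul(Function('Y')(Mul(Add(-2, 2), Pow(Add(Function('f')(6), 3), -1))), z) = Mul(2, Rational(-109519, 1068)) = Rational(-109519, 534)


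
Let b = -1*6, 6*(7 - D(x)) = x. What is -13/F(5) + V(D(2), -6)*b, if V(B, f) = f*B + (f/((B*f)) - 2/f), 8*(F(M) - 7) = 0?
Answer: 16467/70 ≈ 235.24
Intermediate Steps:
D(x) = 7 - x/6
F(M) = 7 (F(M) = 7 + (⅛)*0 = 7 + 0 = 7)
V(B, f) = 1/B - 2/f + B*f (V(B, f) = B*f + (f*(1/(B*f)) - 2/f) = B*f + (1/B - 2/f) = 1/B - 2/f + B*f)
b = -6
-13/F(5) + V(D(2), -6)*b = -13/7 + (1/(7 - ⅙*2) - 2/(-6) + (7 - ⅙*2)*(-6))*(-6) = -13*⅐ + (1/(7 - ⅓) - 2*(-⅙) + (7 - ⅓)*(-6))*(-6) = -13/7 + (1/(20/3) + ⅓ + (20/3)*(-6))*(-6) = -13/7 + (3/20 + ⅓ - 40)*(-6) = -13/7 - 2371/60*(-6) = -13/7 + 2371/10 = 16467/70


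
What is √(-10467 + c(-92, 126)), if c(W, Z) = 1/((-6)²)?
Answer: I*√376811/6 ≈ 102.31*I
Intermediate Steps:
c(W, Z) = 1/36
√(-10467 + c(-92, 126)) = √(-10467 + 1/36) = √(-376811/36) = I*√376811/6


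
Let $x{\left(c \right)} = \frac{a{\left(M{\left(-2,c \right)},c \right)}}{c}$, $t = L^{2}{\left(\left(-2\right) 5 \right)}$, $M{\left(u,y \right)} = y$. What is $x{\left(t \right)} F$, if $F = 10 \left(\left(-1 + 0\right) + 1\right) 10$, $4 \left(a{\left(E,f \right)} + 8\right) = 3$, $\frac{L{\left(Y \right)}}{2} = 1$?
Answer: $0$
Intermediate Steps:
$L{\left(Y \right)} = 2$ ($L{\left(Y \right)} = 2 \cdot 1 = 2$)
$a{\left(E,f \right)} = - \frac{29}{4}$ ($a{\left(E,f \right)} = -8 + \frac{1}{4} \cdot 3 = -8 + \frac{3}{4} = - \frac{29}{4}$)
$t = 4$ ($t = 2^{2} = 4$)
$x{\left(c \right)} = - \frac{29}{4 c}$
$F = 0$ ($F = 10 \left(-1 + 1\right) 10 = 10 \cdot 0 \cdot 10 = 0 \cdot 10 = 0$)
$x{\left(t \right)} F = - \frac{29}{4 \cdot 4} \cdot 0 = \left(- \frac{29}{4}\right) \frac{1}{4} \cdot 0 = \left(- \frac{29}{16}\right) 0 = 0$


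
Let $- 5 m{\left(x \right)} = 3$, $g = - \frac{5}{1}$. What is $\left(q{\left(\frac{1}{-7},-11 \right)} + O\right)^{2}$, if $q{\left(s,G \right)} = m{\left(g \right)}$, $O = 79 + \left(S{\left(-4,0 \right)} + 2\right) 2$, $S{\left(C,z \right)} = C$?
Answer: $\frac{138384}{25} \approx 5535.4$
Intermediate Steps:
$g = -5$ ($g = \left(-5\right) 1 = -5$)
$O = 75$ ($O = 79 + \left(-4 + 2\right) 2 = 79 - 4 = 75$)
$m{\left(x \right)} = - \frac{3}{5}$ ($m{\left(x \right)} = \left(- \frac{1}{5}\right) 3 = - \frac{3}{5}$)
$q{\left(s,G \right)} = - \frac{3}{5}$
$\left(q{\left(\frac{1}{-7},-11 \right)} + O\right)^{2} = \left(- \frac{3}{5} + 75\right)^{2} = \left(\frac{372}{5}\right)^{2} = \frac{138384}{25}$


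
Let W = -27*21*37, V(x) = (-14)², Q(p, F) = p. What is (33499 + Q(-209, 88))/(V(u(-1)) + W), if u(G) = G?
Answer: -33290/20783 ≈ -1.6018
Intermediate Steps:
V(x) = 196
W = -20979 (W = -567*37 = -20979)
(33499 + Q(-209, 88))/(V(u(-1)) + W) = (33499 - 209)/(196 - 20979) = 33290/(-20783) = 33290*(-1/20783) = -33290/20783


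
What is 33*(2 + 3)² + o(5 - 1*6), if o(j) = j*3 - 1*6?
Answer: 816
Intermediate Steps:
o(j) = -6 + 3*j (o(j) = 3*j - 6 = -6 + 3*j)
33*(2 + 3)² + o(5 - 1*6) = 33*(2 + 3)² + (-6 + 3*(5 - 1*6)) = 33*5² + (-6 + 3*(5 - 6)) = 33*25 + (-6 + 3*(-1)) = 825 + (-6 - 3) = 825 - 9 = 816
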